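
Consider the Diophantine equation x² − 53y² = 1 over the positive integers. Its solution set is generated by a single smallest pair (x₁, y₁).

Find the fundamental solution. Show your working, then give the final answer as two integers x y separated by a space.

66249 9100

√53 → a₀=7, period (3,1,1,3,14); ℓ=5 odd so k=9
k=0  a_k=7  p_k/q_k = 7/1
k=1  a_k=3  p_k/q_k = 22/3
…
k=4  a_k=3  p_k/q_k = 182/25
…
k=6  a_k=3  p_k/q_k = 7979/1096
…
k=8  a_k=1  p_k/q_k = 18557/2549
k=9  a_k=3  p_k/q_k = 66249/9100
(x₁, y₁) = (66249, 9100);  66249² − 53·9100² = 1 ✓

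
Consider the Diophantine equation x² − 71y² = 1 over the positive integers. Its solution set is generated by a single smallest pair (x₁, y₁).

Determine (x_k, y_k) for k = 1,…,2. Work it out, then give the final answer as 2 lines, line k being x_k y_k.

3480 413
24220799 2874480

d=71: √d = [8; 2,2,1,7,1,2,2,16] (ℓ=8, even), read p_7/q_7
k=0  a_k=8  p_k/q_k = 8/1
…
k=3  a_k=1  p_k/q_k = 59/7
…
k=6  a_k=2  p_k/q_k = 1483/176
k=7  a_k=2  p_k/q_k = 3480/413
fundamental: x₁=3480, y₁=413  (since 12110400 − 71·170569 = 1)
n=2: (3480,413)∘(3480,413) = (3480·3480+71·413·413, 3480·413+413·3480) = (24220799,2874480)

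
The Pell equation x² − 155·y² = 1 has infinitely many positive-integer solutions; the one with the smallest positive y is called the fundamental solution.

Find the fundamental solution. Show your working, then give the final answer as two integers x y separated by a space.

[12; 2,4,2,24] for √155; ℓ=4 ⇒ convergent index 3
k=0  a_k=12  p_k/q_k = 12/1
k=1  a_k=2  p_k/q_k = 25/2
k=2  a_k=4  p_k/q_k = 112/9
k=3  a_k=2  p_k/q_k = 249/20
→ (249, 20).  Check: 249²=62001, 155·20²=62000, difference 1.

249 20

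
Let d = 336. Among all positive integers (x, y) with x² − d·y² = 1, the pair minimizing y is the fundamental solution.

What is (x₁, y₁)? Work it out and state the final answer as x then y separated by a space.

√336 = [18; 3,36, …], period ℓ=2 (even) → k=1
k=0  a_k=18  p_k/q_k = 18/1
k=1  a_k=3  p_k/q_k = 55/3
→ (55, 3).  Check: 55²=3025, 336·3²=3024, difference 1.

55 3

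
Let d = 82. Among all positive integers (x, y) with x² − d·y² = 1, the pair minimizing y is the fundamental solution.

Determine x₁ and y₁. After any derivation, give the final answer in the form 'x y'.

163 18

d=82: √d = [9; 18] (ℓ=1, odd), read p_1/q_1
k=0  a_k=9  p_k/q_k = 9/1
k=1  a_k=18  p_k/q_k = 163/18
→ (163, 18).  Check: 163²=26569, 82·18²=26568, difference 1.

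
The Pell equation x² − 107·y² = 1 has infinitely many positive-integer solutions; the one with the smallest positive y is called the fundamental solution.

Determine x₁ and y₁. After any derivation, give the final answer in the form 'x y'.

d=107: √d = [10; 2,1,9,1,2,20] (ℓ=6, even), read p_5/q_5
a_0=10:  p_0=10·1+0=10,  q_0=10·0+1=1
…
a_4=1:  p_4=1·300+31=331,  q_4=1·29+3=32
a_5=2:  p_5=2·331+300=962,  q_5=2·32+29=93
fundamental: x₁=962, y₁=93  (since 925444 − 107·8649 = 1)

962 93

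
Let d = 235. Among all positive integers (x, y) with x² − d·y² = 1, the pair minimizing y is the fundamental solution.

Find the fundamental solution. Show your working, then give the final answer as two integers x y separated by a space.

√235 → a₀=15, period (3,30); ℓ=2 even so k=1
step 0: (15, 1)  from 15·(1,0) + (0,1)
step 1: (46, 3)  from 3·(15,1) + (1,0)
(x₁, y₁) = (46, 3);  46² − 235·3² = 1 ✓

46 3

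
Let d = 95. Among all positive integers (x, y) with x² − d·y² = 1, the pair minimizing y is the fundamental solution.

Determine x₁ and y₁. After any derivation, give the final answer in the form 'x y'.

39 4

√95 → a₀=9, period (1,2,1,18); ℓ=4 even so k=3
step 0: (9, 1)  from 9·(1,0) + (0,1)
step 1: (10, 1)  from 1·(9,1) + (1,0)
step 2: (29, 3)  from 2·(10,1) + (9,1)
step 3: (39, 4)  from 1·(29,3) + (10,1)
fundamental: x₁=39, y₁=4  (since 1521 − 95·16 = 1)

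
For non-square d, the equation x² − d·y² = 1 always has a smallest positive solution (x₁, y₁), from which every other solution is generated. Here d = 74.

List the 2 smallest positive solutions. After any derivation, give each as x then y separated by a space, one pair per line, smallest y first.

d=74: √d = [8; 1,1,1,1,16] (ℓ=5, odd), read p_9/q_9
a_0=8:  p_0=8·1+0=8,  q_0=8·0+1=1
…
a_2=1:  p_2=1·9+8=17,  q_2=1·1+1=2
a_3=1:  p_3=1·17+9=26,  q_3=1·2+1=3
a_4=1:  p_4=1·26+17=43,  q_4=1·3+2=5
…
a_8=1:  p_8=1·1471+757=2228,  q_8=1·171+88=259
a_9=1:  p_9=1·2228+1471=3699,  q_9=1·259+171=430
(x₁, y₁) = (3699, 430);  3699² − 74·430² = 1 ✓
n=2: (3699,430)∘(3699,430) = (3699·3699+74·430·430, 3699·430+430·3699) = (27365201,3181140)

3699 430
27365201 3181140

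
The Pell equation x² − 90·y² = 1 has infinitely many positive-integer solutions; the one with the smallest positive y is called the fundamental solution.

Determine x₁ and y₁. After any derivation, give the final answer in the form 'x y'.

√90 = [9; 2,18, …], period ℓ=2 (even) → k=1
a_0=9:  p_0=9·1+0=9,  q_0=9·0+1=1
a_1=2:  p_1=2·9+1=19,  q_1=2·1+0=2
(x₁, y₁) = (19, 2);  19² − 90·2² = 1 ✓

19 2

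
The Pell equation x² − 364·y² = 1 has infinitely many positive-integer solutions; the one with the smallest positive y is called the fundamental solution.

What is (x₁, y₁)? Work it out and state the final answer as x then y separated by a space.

√364 → a₀=19, period (12,1,2,3,1,8,1,3,2,1,12,38); ℓ=12 even so k=11
i=0: a=19 ⇒ p=19, q=1
i=1: a=12 ⇒ p=229, q=12
i=2: a=1 ⇒ p=248, q=13
i=3: a=2 ⇒ p=725, q=38
i=4: a=3 ⇒ p=2423, q=127
…
i=6: a=8 ⇒ p=27607, q=1447
…
i=9: a=2 ⇒ p=270499, q=14178
i=10: a=1 ⇒ p=390371, q=20461
i=11: a=12 ⇒ p=4954951, q=259710
→ (4954951, 259710).  Check: 4954951²=24551539412401, 364·259710²=24551539412400, difference 1.

4954951 259710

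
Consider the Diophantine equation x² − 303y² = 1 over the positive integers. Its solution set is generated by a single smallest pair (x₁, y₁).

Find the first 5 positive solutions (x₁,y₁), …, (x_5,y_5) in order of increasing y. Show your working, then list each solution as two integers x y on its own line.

2524 145
12741151 731960
64317327724 3694933935
324673857609601 18652025771920
1638953568895938124 94155422401718225

√303 → a₀=17, period (2,2,5,2,2,34); ℓ=6 even so k=5
step 0: (17, 1)  from 17·(1,0) + (0,1)
step 1: (35, 2)  from 2·(17,1) + (1,0)
…
step 3: (470, 27)  from 5·(87,5) + (35,2)
step 4: (1027, 59)  from 2·(470,27) + (87,5)
step 5: (2524, 145)  from 2·(1027,59) + (470,27)
fundamental: x₁=2524, y₁=145  (since 6370576 − 303·21025 = 1)
(x_2, y_2) = (2524·2524 + 303·145·145, 2524·145 + 145·2524) = (12741151, 731960)
(x_3, y_3) = (2524·12741151 + 303·145·731960, 2524·731960 + 145·12741151) = (64317327724, 3694933935)
(x_4, y_4) = (2524·64317327724 + 303·145·3694933935, 2524·3694933935 + 145·64317327724) = (324673857609601, 18652025771920)
(x_5, y_5) = (2524·324673857609601 + 303·145·18652025771920, 2524·18652025771920 + 145·324673857609601) = (1638953568895938124, 94155422401718225)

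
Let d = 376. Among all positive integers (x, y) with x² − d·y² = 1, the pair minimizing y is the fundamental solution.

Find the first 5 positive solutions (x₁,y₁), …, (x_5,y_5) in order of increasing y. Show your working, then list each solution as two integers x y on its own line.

√376 → a₀=19, period (2,1,1,3,1,…,1,2,38); ℓ=16 even so k=15
step 0: (19, 1)  from 19·(1,0) + (0,1)
step 1: (39, 2)  from 2·(19,1) + (1,0)
step 2: (58, 3)  from 1·(39,2) + (19,1)
step 3: (97, 5)  from 1·(58,3) + (39,2)
step 4: (349, 18)  from 3·(97,5) + (58,3)
step 5: (446, 23)  from 1·(349,18) + (97,5)
step 6: (1241, 64)  from 2·(446,23) + (349,18)
step 7: (2928, 151)  from 2·(1241,64) + (446,23)
step 8: (12953, 668)  from 4·(2928,151) + (1241,64)
step 9: (28834, 1487)  from 2·(12953,668) + (2928,151)
…
step 12: (368986, 19029)  from 3·(99455,5129) + (70621,3642)
step 13: (468441, 24158)  from 1·(368986,19029) + (99455,5129)
step 14: (837427, 43187)  from 1·(468441,24158) + (368986,19029)
step 15: (2143295, 110532)  from 2·(837427,43187) + (468441,24158)
→ (2143295, 110532).  Check: 2143295²=4593713457025, 376·110532²=4593713457024, difference 1.
k=2:  x_2 = 2143295·2143295+376·110532·110532 = 9187426914049,  y_2 = 2143295·110532+110532·2143295 = 473805365880
k=3:  x_3 = 2143295·9187426914049+376·110532·473805365880 = 39382732335491159615,  y_3 = 2143295·473805365880+110532·9187426914049 = 2031009343327438668
k=4:  x_4 = 2143295·39382732335491159615+376·110532·2031009343327438668 = 168817626601983862467148801,  y_4 = 2143295·2031009343327438668+110532·39382732335491159615 = 8706104341013491514496240
k=5:  x_5 = 2143295·168817626601983862467148801+376·110532·8706104341013491514496240 = 723651950015758622280719887718975,  y_5 = 2143295·8706104341013491514496240+110532·168817626601983862467148801 = 37319499807142991581781109982932

2143295 110532
9187426914049 473805365880
39382732335491159615 2031009343327438668
168817626601983862467148801 8706104341013491514496240
723651950015758622280719887718975 37319499807142991581781109982932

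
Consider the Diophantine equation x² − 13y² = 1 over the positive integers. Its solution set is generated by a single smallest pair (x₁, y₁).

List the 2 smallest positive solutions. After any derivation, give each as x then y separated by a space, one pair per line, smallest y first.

649 180
842401 233640

√13 → a₀=3, period (1,1,1,1,6); ℓ=5 odd so k=9
a_0=3:  p_0=3·1+0=3,  q_0=3·0+1=1
…
a_2=1:  p_2=1·4+3=7,  q_2=1·1+1=2
…
a_4=1:  p_4=1·11+7=18,  q_4=1·3+2=5
a_5=6:  p_5=6·18+11=119,  q_5=6·5+3=33
…
a_7=1:  p_7=1·137+119=256,  q_7=1·38+33=71
a_8=1:  p_8=1·256+137=393,  q_8=1·71+38=109
a_9=1:  p_9=1·393+256=649,  q_9=1·109+71=180
(x₁, y₁) = (649, 180);  649² − 13·180² = 1 ✓
(x_2, y_2) = (649·649 + 13·180·180, 649·180 + 180·649) = (842401, 233640)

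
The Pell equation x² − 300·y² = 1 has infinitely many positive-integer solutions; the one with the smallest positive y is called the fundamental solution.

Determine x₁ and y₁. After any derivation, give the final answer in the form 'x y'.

1351 78

√300 → a₀=17, period (3,8,3,34); ℓ=4 even so k=3
i=0: a=17 ⇒ p=17, q=1
…
i=2: a=8 ⇒ p=433, q=25
i=3: a=3 ⇒ p=1351, q=78
→ (1351, 78).  Check: 1351²=1825201, 300·78²=1825200, difference 1.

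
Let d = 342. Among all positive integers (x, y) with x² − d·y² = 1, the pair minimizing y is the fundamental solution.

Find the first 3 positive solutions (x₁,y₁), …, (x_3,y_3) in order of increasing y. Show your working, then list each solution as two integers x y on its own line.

37 2
2737 148
202501 10950

d=342: √d = [18; 2,36] (ℓ=2, even), read p_1/q_1
step 0: (18, 1)  from 18·(1,0) + (0,1)
step 1: (37, 2)  from 2·(18,1) + (1,0)
(x₁, y₁) = (37, 2);  37² − 342·2² = 1 ✓
(x_2, y_2) = (37·37 + 342·2·2, 37·2 + 2·37) = (2737, 148)
(x_3, y_3) = (37·2737 + 342·2·148, 37·148 + 2·2737) = (202501, 10950)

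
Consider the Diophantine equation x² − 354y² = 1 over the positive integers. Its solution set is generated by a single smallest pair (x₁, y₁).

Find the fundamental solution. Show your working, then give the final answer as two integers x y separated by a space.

√354 = [18; 1,4,2,2,18,2,2,4,1,36, …], period ℓ=10 (even) → k=9
step 0: (18, 1)  from 18·(1,0) + (0,1)
step 1: (19, 1)  from 1·(18,1) + (1,0)
…
step 5: (9351, 497)  from 18·(508,27) + (207,11)
step 6: (19210, 1021)  from 2·(9351,497) + (508,27)
step 7: (47771, 2539)  from 2·(19210,1021) + (9351,497)
step 8: (210294, 11177)  from 4·(47771,2539) + (19210,1021)
step 9: (258065, 13716)  from 1·(210294,11177) + (47771,2539)
→ (258065, 13716).  Check: 258065²=66597544225, 354·13716²=66597544224, difference 1.

258065 13716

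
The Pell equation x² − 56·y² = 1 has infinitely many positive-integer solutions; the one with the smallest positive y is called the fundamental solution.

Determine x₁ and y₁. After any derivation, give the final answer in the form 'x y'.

√56 = [7; 2,14, …], period ℓ=2 (even) → k=1
i=0: a=7 ⇒ p=7, q=1
i=1: a=2 ⇒ p=15, q=2
fundamental: x₁=15, y₁=2  (since 225 − 56·4 = 1)

15 2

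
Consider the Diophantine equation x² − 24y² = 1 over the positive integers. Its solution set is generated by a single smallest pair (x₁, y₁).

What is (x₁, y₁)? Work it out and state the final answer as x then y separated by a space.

5 1

d=24: √d = [4; 1,8] (ℓ=2, even), read p_1/q_1
a_0=4:  p_0=4·1+0=4,  q_0=4·0+1=1
a_1=1:  p_1=1·4+1=5,  q_1=1·1+0=1
(x₁, y₁) = (5, 1);  5² − 24·1² = 1 ✓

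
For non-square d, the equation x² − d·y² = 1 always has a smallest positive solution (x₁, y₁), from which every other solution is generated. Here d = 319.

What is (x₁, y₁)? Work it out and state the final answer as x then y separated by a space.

√319 = [17; 1,6,5,1,4,…,6,1,34, …], period ℓ=14 (even) → k=13
a_0=17:  p_0=17·1+0=17,  q_0=17·0+1=1
…
a_3=5:  p_3=5·125+18=643,  q_3=5·7+1=36
a_4=1:  p_4=1·643+125=768,  q_4=1·36+7=43
a_5=4:  p_5=4·768+643=3715,  q_5=4·43+36=208
a_6=3:  p_6=3·3715+768=11913,  q_6=3·208+43=667
a_7=1:  p_7=1·11913+3715=15628,  q_7=1·667+208=875
…
a_10=1:  p_10=1·250816+58797=309613,  q_10=1·14043+3292=17335
…
a_12=6:  p_12=6·1798881+309613=11102899,  q_12=6·100718+17335=621643
a_13=1:  p_13=1·11102899+1798881=12901780,  q_13=1·621643+100718=722361
(x₁, y₁) = (12901780, 722361);  12901780² − 319·722361² = 1 ✓

12901780 722361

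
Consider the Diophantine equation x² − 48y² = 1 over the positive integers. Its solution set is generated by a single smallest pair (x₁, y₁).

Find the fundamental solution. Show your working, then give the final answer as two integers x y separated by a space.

7 1

[6; 1,12] for √48; ℓ=2 ⇒ convergent index 1
k=0  a_k=6  p_k/q_k = 6/1
k=1  a_k=1  p_k/q_k = 7/1
fundamental: x₁=7, y₁=1  (since 49 − 48·1 = 1)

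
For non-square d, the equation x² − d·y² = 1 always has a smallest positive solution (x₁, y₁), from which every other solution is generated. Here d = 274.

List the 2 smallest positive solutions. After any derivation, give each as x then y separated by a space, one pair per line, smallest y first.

[16; 1,1,4,4,1,1,32] for √274; ℓ=7 ⇒ convergent index 13
i=0: a=16 ⇒ p=16, q=1
…
i=5: a=1 ⇒ p=778, q=47
i=6: a=1 ⇒ p=1407, q=85
…
i=8: a=1 ⇒ p=47209, q=2852
i=9: a=1 ⇒ p=93011, q=5619
…
i=12: a=1 ⇒ p=2189276, q=132259
i=13: a=1 ⇒ p=3959299, q=239190
(x₁, y₁) = (3959299, 239190);  3959299² − 274·239190² = 1 ✓
(x_2, y_2) = (3959299·3959299 + 274·239190·239190, 3959299·239190 + 239190·3959299) = (31352097142801, 1894049455620)

3959299 239190
31352097142801 1894049455620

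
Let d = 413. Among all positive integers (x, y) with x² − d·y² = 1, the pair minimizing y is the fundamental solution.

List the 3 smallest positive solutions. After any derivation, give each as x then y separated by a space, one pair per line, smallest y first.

113399 5580
25718666401 1265532840
5832942102300599 287020317040740

√413 = [20; 3,9,1,4,1,9,3,40, …], period ℓ=8 (even) → k=7
a_0=20:  p_0=20·1+0=20,  q_0=20·0+1=1
a_1=3:  p_1=3·20+1=61,  q_1=3·1+0=3
…
a_3=1:  p_3=1·569+61=630,  q_3=1·28+3=31
a_4=4:  p_4=4·630+569=3089,  q_4=4·31+28=152
…
a_6=9:  p_6=9·3719+3089=36560,  q_6=9·183+152=1799
a_7=3:  p_7=3·36560+3719=113399,  q_7=3·1799+183=5580
(x₁, y₁) = (113399, 5580);  113399² − 413·5580² = 1 ✓
k=2:  x_2 = 113399·113399+413·5580·5580 = 25718666401,  y_2 = 113399·5580+5580·113399 = 1265532840
k=3:  x_3 = 113399·25718666401+413·5580·1265532840 = 5832942102300599,  y_3 = 113399·1265532840+5580·25718666401 = 287020317040740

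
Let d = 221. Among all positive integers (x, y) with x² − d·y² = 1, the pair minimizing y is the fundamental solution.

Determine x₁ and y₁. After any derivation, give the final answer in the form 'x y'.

1665 112

√221 → a₀=14, period (1,6,2,6,1,28); ℓ=6 even so k=5
a_0=14:  p_0=14·1+0=14,  q_0=14·0+1=1
…
a_2=6:  p_2=6·15+14=104,  q_2=6·1+1=7
a_3=2:  p_3=2·104+15=223,  q_3=2·7+1=15
a_4=6:  p_4=6·223+104=1442,  q_4=6·15+7=97
a_5=1:  p_5=1·1442+223=1665,  q_5=1·97+15=112
fundamental: x₁=1665, y₁=112  (since 2772225 − 221·12544 = 1)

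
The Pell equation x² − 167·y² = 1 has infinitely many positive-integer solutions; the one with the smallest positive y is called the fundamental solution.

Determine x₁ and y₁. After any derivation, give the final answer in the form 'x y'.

√167 → a₀=12, period (1,11,1,24); ℓ=4 even so k=3
k=0  a_k=12  p_k/q_k = 12/1
k=1  a_k=1  p_k/q_k = 13/1
k=2  a_k=11  p_k/q_k = 155/12
k=3  a_k=1  p_k/q_k = 168/13
(x₁, y₁) = (168, 13);  168² − 167·13² = 1 ✓

168 13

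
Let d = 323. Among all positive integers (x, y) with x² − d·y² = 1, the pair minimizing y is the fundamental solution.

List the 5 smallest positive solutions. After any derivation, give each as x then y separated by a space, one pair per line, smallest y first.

√323 = [17; 1,34, …], period ℓ=2 (even) → k=1
i=0: a=17 ⇒ p=17, q=1
i=1: a=1 ⇒ p=18, q=1
(x₁, y₁) = (18, 1);  18² − 323·1² = 1 ✓
(x_2, y_2) = (18·18 + 323·1·1, 18·1 + 1·18) = (647, 36)
(x_3, y_3) = (18·647 + 323·1·36, 18·36 + 1·647) = (23274, 1295)
(x_4, y_4) = (18·23274 + 323·1·1295, 18·1295 + 1·23274) = (837217, 46584)
(x_5, y_5) = (18·837217 + 323·1·46584, 18·46584 + 1·837217) = (30116538, 1675729)

18 1
647 36
23274 1295
837217 46584
30116538 1675729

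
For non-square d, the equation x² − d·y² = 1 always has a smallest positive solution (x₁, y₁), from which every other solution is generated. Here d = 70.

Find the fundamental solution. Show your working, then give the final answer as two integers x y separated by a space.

251 30

√70 = [8; 2,1,2,1,2,16, …], period ℓ=6 (even) → k=5
a_0=8:  p_0=8·1+0=8,  q_0=8·0+1=1
…
a_2=1:  p_2=1·17+8=25,  q_2=1·2+1=3
…
a_4=1:  p_4=1·67+25=92,  q_4=1·8+3=11
a_5=2:  p_5=2·92+67=251,  q_5=2·11+8=30
fundamental: x₁=251, y₁=30  (since 63001 − 70·900 = 1)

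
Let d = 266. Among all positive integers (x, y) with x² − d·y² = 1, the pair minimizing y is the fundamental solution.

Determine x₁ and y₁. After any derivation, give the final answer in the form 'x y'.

685 42

[16; 3,4,3,32] for √266; ℓ=4 ⇒ convergent index 3
k=0  a_k=16  p_k/q_k = 16/1
k=1  a_k=3  p_k/q_k = 49/3
k=2  a_k=4  p_k/q_k = 212/13
k=3  a_k=3  p_k/q_k = 685/42
→ (685, 42).  Check: 685²=469225, 266·42²=469224, difference 1.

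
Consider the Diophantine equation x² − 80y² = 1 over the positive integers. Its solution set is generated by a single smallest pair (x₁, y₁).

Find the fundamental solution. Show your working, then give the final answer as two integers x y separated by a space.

[8; 1,16] for √80; ℓ=2 ⇒ convergent index 1
step 0: (8, 1)  from 8·(1,0) + (0,1)
step 1: (9, 1)  from 1·(8,1) + (1,0)
(x₁, y₁) = (9, 1);  9² − 80·1² = 1 ✓

9 1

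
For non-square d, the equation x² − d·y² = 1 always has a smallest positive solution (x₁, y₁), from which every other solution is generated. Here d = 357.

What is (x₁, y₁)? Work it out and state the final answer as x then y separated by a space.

[18; 1,8,2,8,1,36] for √357; ℓ=6 ⇒ convergent index 5
step 0: (18, 1)  from 18·(1,0) + (0,1)
step 1: (19, 1)  from 1·(18,1) + (1,0)
…
step 3: (359, 19)  from 2·(170,9) + (19,1)
step 4: (3042, 161)  from 8·(359,19) + (170,9)
step 5: (3401, 180)  from 1·(3042,161) + (359,19)
(x₁, y₁) = (3401, 180);  3401² − 357·180² = 1 ✓

3401 180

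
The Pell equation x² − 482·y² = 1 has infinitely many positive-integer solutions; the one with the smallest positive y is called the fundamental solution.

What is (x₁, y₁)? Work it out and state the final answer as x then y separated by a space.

√482 → a₀=21, period (1,20,1,42); ℓ=4 even so k=3
i=0: a=21 ⇒ p=21, q=1
i=1: a=1 ⇒ p=22, q=1
i=2: a=20 ⇒ p=461, q=21
i=3: a=1 ⇒ p=483, q=22
fundamental: x₁=483, y₁=22  (since 233289 − 482·484 = 1)

483 22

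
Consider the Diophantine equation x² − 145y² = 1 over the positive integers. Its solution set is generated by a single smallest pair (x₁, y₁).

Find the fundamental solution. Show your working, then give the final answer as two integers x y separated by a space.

√145 = [12; 24, …], period ℓ=1 (odd) → k=1
a_0=12:  p_0=12·1+0=12,  q_0=12·0+1=1
a_1=24:  p_1=24·12+1=289,  q_1=24·1+0=24
→ (289, 24).  Check: 289²=83521, 145·24²=83520, difference 1.

289 24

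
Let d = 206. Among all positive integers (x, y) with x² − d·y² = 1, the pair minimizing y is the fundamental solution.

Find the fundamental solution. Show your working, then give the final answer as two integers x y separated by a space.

[14; 2,1,5,14,5,1,2,28] for √206; ℓ=8 ⇒ convergent index 7
step 0: (14, 1)  from 14·(1,0) + (0,1)
step 1: (29, 2)  from 2·(14,1) + (1,0)
step 2: (43, 3)  from 1·(29,2) + (14,1)
step 3: (244, 17)  from 5·(43,3) + (29,2)
…
step 6: (20998, 1463)  from 1·(17539,1222) + (3459,241)
step 7: (59535, 4148)  from 2·(20998,1463) + (17539,1222)
(x₁, y₁) = (59535, 4148);  59535² − 206·4148² = 1 ✓

59535 4148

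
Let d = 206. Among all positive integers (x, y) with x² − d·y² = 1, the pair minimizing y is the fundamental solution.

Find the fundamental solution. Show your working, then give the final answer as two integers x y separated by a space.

√206 → a₀=14, period (2,1,5,14,5,1,2,28); ℓ=8 even so k=7
step 0: (14, 1)  from 14·(1,0) + (0,1)
step 1: (29, 2)  from 2·(14,1) + (1,0)
…
step 3: (244, 17)  from 5·(43,3) + (29,2)
step 4: (3459, 241)  from 14·(244,17) + (43,3)
…
step 6: (20998, 1463)  from 1·(17539,1222) + (3459,241)
step 7: (59535, 4148)  from 2·(20998,1463) + (17539,1222)
(x₁, y₁) = (59535, 4148);  59535² − 206·4148² = 1 ✓

59535 4148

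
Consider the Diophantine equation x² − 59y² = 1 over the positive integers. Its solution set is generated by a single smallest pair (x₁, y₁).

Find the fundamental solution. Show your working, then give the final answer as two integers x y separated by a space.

√59 = [7; 1,2,7,2,1,14, …], period ℓ=6 (even) → k=5
i=0: a=7 ⇒ p=7, q=1
i=1: a=1 ⇒ p=8, q=1
i=2: a=2 ⇒ p=23, q=3
i=3: a=7 ⇒ p=169, q=22
i=4: a=2 ⇒ p=361, q=47
i=5: a=1 ⇒ p=530, q=69
→ (530, 69).  Check: 530²=280900, 59·69²=280899, difference 1.

530 69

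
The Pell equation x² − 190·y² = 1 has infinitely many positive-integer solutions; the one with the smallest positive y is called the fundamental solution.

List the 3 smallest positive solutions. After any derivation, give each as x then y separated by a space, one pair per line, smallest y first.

√190 → a₀=13, period (1,3,1,1,1,…,3,1,26); ℓ=14 even so k=13
step 0: (13, 1)  from 13·(1,0) + (0,1)
step 1: (14, 1)  from 1·(13,1) + (1,0)
…
step 3: (69, 5)  from 1·(55,4) + (14,1)
…
step 5: (193, 14)  from 1·(124,9) + (69,5)
step 6: (510, 37)  from 2·(193,14) + (124,9)
step 7: (1213, 88)  from 2·(510,37) + (193,14)
…
step 10: (7085, 514)  from 1·(4149,301) + (2936,213)
step 11: (11234, 815)  from 1·(7085,514) + (4149,301)
step 12: (40787, 2959)  from 3·(11234,815) + (7085,514)
step 13: (52021, 3774)  from 1·(40787,2959) + (11234,815)
fundamental: x₁=52021, y₁=3774  (since 2706184441 − 190·14243076 = 1)
n=2: (52021,3774)∘(52021,3774) = (52021·52021+190·3774·3774, 52021·3774+3774·52021) = (5412368881,392654508)
n=3: (5412368881,392654508)∘(52021,3774) = (52021·5412368881+190·3774·392654508, 52021·392654508+3774·5412368881) = (563113683064981,40852560317562)

52021 3774
5412368881 392654508
563113683064981 40852560317562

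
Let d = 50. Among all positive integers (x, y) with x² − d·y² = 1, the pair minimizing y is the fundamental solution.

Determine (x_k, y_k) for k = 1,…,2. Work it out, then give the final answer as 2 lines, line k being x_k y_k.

√50 → a₀=7, period (14); ℓ=1 odd so k=1
step 0: (7, 1)  from 7·(1,0) + (0,1)
step 1: (99, 14)  from 14·(7,1) + (1,0)
→ (99, 14).  Check: 99²=9801, 50·14²=9800, difference 1.
n=2: (99,14)∘(99,14) = (99·99+50·14·14, 99·14+14·99) = (19601,2772)

99 14
19601 2772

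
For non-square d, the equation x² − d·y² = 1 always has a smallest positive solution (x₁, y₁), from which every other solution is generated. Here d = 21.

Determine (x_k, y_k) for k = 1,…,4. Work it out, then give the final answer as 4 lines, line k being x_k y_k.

55 12
6049 1320
665335 145188
73180801 15969360

d=21: √d = [4; 1,1,2,1,1,8] (ℓ=6, even), read p_5/q_5
a_0=4:  p_0=4·1+0=4,  q_0=4·0+1=1
…
a_2=1:  p_2=1·5+4=9,  q_2=1·1+1=2
a_3=2:  p_3=2·9+5=23,  q_3=2·2+1=5
a_4=1:  p_4=1·23+9=32,  q_4=1·5+2=7
a_5=1:  p_5=1·32+23=55,  q_5=1·7+5=12
fundamental: x₁=55, y₁=12  (since 3025 − 21·144 = 1)
(x_2, y_2) = (55·55 + 21·12·12, 55·12 + 12·55) = (6049, 1320)
(x_3, y_3) = (55·6049 + 21·12·1320, 55·1320 + 12·6049) = (665335, 145188)
(x_4, y_4) = (55·665335 + 21·12·145188, 55·145188 + 12·665335) = (73180801, 15969360)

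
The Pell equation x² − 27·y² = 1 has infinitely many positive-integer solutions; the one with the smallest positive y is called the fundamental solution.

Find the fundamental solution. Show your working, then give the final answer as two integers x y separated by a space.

√27 = [5; 5,10, …], period ℓ=2 (even) → k=1
a_0=5:  p_0=5·1+0=5,  q_0=5·0+1=1
a_1=5:  p_1=5·5+1=26,  q_1=5·1+0=5
fundamental: x₁=26, y₁=5  (since 676 − 27·25 = 1)

26 5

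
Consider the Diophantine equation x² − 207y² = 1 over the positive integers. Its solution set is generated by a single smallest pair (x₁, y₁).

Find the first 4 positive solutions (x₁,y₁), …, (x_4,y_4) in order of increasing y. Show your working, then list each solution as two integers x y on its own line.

1151 80
2649601 184160
6099380351 423936240
14040770918401 975901040320

√207 = [14; 2,1,1,2,1,1,2,28, …], period ℓ=8 (even) → k=7
i=0: a=14 ⇒ p=14, q=1
i=1: a=2 ⇒ p=29, q=2
i=2: a=1 ⇒ p=43, q=3
…
i=4: a=2 ⇒ p=187, q=13
…
i=6: a=1 ⇒ p=446, q=31
i=7: a=2 ⇒ p=1151, q=80
(x₁, y₁) = (1151, 80);  1151² − 207·80² = 1 ✓
(x_2, y_2) = (1151·1151 + 207·80·80, 1151·80 + 80·1151) = (2649601, 184160)
(x_3, y_3) = (1151·2649601 + 207·80·184160, 1151·184160 + 80·2649601) = (6099380351, 423936240)
(x_4, y_4) = (1151·6099380351 + 207·80·423936240, 1151·423936240 + 80·6099380351) = (14040770918401, 975901040320)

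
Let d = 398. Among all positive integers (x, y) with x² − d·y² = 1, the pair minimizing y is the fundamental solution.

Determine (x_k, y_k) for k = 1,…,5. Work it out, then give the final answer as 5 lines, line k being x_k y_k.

√398 = [19; 1,18,1,38, …], period ℓ=4 (even) → k=3
step 0: (19, 1)  from 19·(1,0) + (0,1)
…
step 2: (379, 19)  from 18·(20,1) + (19,1)
step 3: (399, 20)  from 1·(379,19) + (20,1)
(x₁, y₁) = (399, 20);  399² − 398·20² = 1 ✓
n=2: (399,20)∘(399,20) = (399·399+398·20·20, 399·20+20·399) = (318401,15960)
n=3: (318401,15960)∘(399,20) = (399·318401+398·20·15960, 399·15960+20·318401) = (254083599,12736060)
n=4: (254083599,12736060)∘(399,20) = (399·254083599+398·20·12736060, 399·12736060+20·254083599) = (202758393601,10163359920)
n=5: (202758393601,10163359920)∘(399,20) = (399·202758393601+398·20·10163359920, 399·10163359920+20·202758393601) = (161800944009999,8110348480100)

399 20
318401 15960
254083599 12736060
202758393601 10163359920
161800944009999 8110348480100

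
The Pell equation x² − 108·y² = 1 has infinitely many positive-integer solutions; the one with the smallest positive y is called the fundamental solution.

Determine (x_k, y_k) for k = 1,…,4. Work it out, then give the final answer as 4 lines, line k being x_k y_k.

1351 130
3650401 351260
9863382151 949104390
26650854921601 2564479710520

[10; 2,1,1,4,1,1,2,20] for √108; ℓ=8 ⇒ convergent index 7
step 0: (10, 1)  from 10·(1,0) + (0,1)
step 1: (21, 2)  from 2·(10,1) + (1,0)
…
step 3: (52, 5)  from 1·(31,3) + (21,2)
…
step 5: (291, 28)  from 1·(239,23) + (52,5)
step 6: (530, 51)  from 1·(291,28) + (239,23)
step 7: (1351, 130)  from 2·(530,51) + (291,28)
fundamental: x₁=1351, y₁=130  (since 1825201 − 108·16900 = 1)
(1351+130√108)^2 = 3650401 + 351260√108
(1351+130√108)^3 = 9863382151 + 949104390√108
(1351+130√108)^4 = 26650854921601 + 2564479710520√108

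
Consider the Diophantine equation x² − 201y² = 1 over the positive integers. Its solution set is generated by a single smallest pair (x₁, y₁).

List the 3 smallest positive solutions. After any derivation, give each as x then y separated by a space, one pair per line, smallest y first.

√201 = [14; 5,1,1,1,2,…,1,5,28, …], period ℓ=14 (even) → k=13
i=0: a=14 ⇒ p=14, q=1
i=1: a=5 ⇒ p=71, q=5
i=2: a=1 ⇒ p=85, q=6
i=3: a=1 ⇒ p=156, q=11
i=4: a=1 ⇒ p=241, q=17
i=5: a=2 ⇒ p=638, q=45
…
i=7: a=8 ⇒ p=7670, q=541
i=8: a=1 ⇒ p=8549, q=603
…
i=11: a=1 ⇒ p=58085, q=4097
i=12: a=1 ⇒ p=91402, q=6447
i=13: a=5 ⇒ p=515095, q=36332
(x₁, y₁) = (515095, 36332);  515095² − 201·36332² = 1 ✓
n=2: (515095,36332)∘(515095,36332) = (515095·515095+201·36332·36332, 515095·36332+36332·515095) = (530645718049,37428863080)
n=3: (530645718049,37428863080)∘(515095,36332) = (515095·530645718049+201·36332·37428863080, 515095·37428863080+36332·530645718049) = (546665912276384215,38558840456348868)

515095 36332
530645718049 37428863080
546665912276384215 38558840456348868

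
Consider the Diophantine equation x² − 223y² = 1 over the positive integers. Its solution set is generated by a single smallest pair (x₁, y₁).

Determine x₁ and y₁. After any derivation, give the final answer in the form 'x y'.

224 15

d=223: √d = [14; 1,13,1,28] (ℓ=4, even), read p_3/q_3
a_0=14:  p_0=14·1+0=14,  q_0=14·0+1=1
a_1=1:  p_1=1·14+1=15,  q_1=1·1+0=1
a_2=13:  p_2=13·15+14=209,  q_2=13·1+1=14
a_3=1:  p_3=1·209+15=224,  q_3=1·14+1=15
(x₁, y₁) = (224, 15);  224² − 223·15² = 1 ✓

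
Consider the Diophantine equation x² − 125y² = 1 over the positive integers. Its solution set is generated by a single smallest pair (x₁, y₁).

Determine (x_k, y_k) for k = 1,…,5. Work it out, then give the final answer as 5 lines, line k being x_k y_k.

d=125: √d = [11; 5,1,1,5,22] (ℓ=5, odd), read p_9/q_9
i=0: a=11 ⇒ p=11, q=1
i=1: a=5 ⇒ p=56, q=5
i=2: a=1 ⇒ p=67, q=6
i=3: a=1 ⇒ p=123, q=11
i=4: a=5 ⇒ p=682, q=61
…
i=7: a=1 ⇒ p=91444, q=8179
i=8: a=1 ⇒ p=167761, q=15005
i=9: a=5 ⇒ p=930249, q=83204
fundamental: x₁=930249, y₁=83204  (since 865363202001 − 125·6922905616 = 1)
k=2:  x_2 = 930249·930249+125·83204·83204 = 1730726404001,  y_2 = 930249·83204+83204·930249 = 154800875592
k=3:  x_3 = 930249·1730726404001+125·83204·154800875592 = 3220013013190122249,  y_3 = 930249·154800875592+83204·1730726404001 = 288006719437081612
k=4:  x_4 = 930249·3220013013190122249+125·83204·288006719437081612 = 5990827771012465337616001,  y_4 = 930249·288006719437081612+83204·3220013013190122249 = 535835925499096664087184
k=5:  x_5 = 930249·5990827771012465337616001+125·83204·535835925499096664087184 = 11145923086309929722690704506249,  y_5 = 930249·535835925499096664087184+83204·5990827771012465337616001 = 996921667718930338621440576020

930249 83204
1730726404001 154800875592
3220013013190122249 288006719437081612
5990827771012465337616001 535835925499096664087184
11145923086309929722690704506249 996921667718930338621440576020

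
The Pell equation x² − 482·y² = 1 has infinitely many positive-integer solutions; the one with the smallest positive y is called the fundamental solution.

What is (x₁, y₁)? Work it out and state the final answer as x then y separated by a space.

√482 = [21; 1,20,1,42, …], period ℓ=4 (even) → k=3
i=0: a=21 ⇒ p=21, q=1
i=1: a=1 ⇒ p=22, q=1
i=2: a=20 ⇒ p=461, q=21
i=3: a=1 ⇒ p=483, q=22
(x₁, y₁) = (483, 22);  483² − 482·22² = 1 ✓

483 22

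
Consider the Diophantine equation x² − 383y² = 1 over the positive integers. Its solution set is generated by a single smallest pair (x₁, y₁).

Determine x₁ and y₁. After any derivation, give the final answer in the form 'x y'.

d=383: √d = [19; 1,1,3,19,3,1,1,38] (ℓ=8, even), read p_7/q_7
k=0  a_k=19  p_k/q_k = 19/1
k=1  a_k=1  p_k/q_k = 20/1
k=2  a_k=1  p_k/q_k = 39/2
k=3  a_k=3  p_k/q_k = 137/7
k=4  a_k=19  p_k/q_k = 2642/135
k=5  a_k=3  p_k/q_k = 8063/412
k=6  a_k=1  p_k/q_k = 10705/547
k=7  a_k=1  p_k/q_k = 18768/959
fundamental: x₁=18768, y₁=959  (since 352237824 − 383·919681 = 1)

18768 959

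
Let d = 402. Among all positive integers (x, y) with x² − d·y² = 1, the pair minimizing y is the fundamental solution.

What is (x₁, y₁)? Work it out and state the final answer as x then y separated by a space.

401 20

√402 → a₀=20, period (20,40); ℓ=2 even so k=1
a_0=20:  p_0=20·1+0=20,  q_0=20·0+1=1
a_1=20:  p_1=20·20+1=401,  q_1=20·1+0=20
fundamental: x₁=401, y₁=20  (since 160801 − 402·400 = 1)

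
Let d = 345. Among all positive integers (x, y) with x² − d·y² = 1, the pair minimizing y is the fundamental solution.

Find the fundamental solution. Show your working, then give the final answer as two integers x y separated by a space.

6761 364

[18; 1,1,2,1,6,1,2,1,1,36] for √345; ℓ=10 ⇒ convergent index 9
i=0: a=18 ⇒ p=18, q=1
i=1: a=1 ⇒ p=19, q=1
i=2: a=1 ⇒ p=37, q=2
i=3: a=2 ⇒ p=93, q=5
…
i=5: a=6 ⇒ p=873, q=47
i=6: a=1 ⇒ p=1003, q=54
i=7: a=2 ⇒ p=2879, q=155
i=8: a=1 ⇒ p=3882, q=209
i=9: a=1 ⇒ p=6761, q=364
fundamental: x₁=6761, y₁=364  (since 45711121 − 345·132496 = 1)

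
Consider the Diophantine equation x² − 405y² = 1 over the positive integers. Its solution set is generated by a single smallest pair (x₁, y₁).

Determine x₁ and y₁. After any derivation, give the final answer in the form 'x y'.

√405 → a₀=20, period (8,40); ℓ=2 even so k=1
k=0  a_k=20  p_k/q_k = 20/1
k=1  a_k=8  p_k/q_k = 161/8
→ (161, 8).  Check: 161²=25921, 405·8²=25920, difference 1.

161 8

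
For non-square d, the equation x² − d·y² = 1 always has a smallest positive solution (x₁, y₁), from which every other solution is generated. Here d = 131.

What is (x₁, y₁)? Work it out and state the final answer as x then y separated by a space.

10610 927

[11; 2,4,11,4,2,22] for √131; ℓ=6 ⇒ convergent index 5
i=0: a=11 ⇒ p=11, q=1
…
i=2: a=4 ⇒ p=103, q=9
…
i=4: a=4 ⇒ p=4727, q=413
i=5: a=2 ⇒ p=10610, q=927
→ (10610, 927).  Check: 10610²=112572100, 131·927²=112572099, difference 1.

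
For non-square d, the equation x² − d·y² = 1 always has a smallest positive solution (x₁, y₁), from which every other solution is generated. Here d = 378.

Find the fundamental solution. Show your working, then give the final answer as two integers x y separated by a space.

8749 450

√378 → a₀=19, period (2,3,1,4,1,3,2,38); ℓ=8 even so k=7
i=0: a=19 ⇒ p=19, q=1
…
i=2: a=3 ⇒ p=136, q=7
…
i=4: a=4 ⇒ p=836, q=43
…
i=6: a=3 ⇒ p=3869, q=199
i=7: a=2 ⇒ p=8749, q=450
(x₁, y₁) = (8749, 450);  8749² − 378·450² = 1 ✓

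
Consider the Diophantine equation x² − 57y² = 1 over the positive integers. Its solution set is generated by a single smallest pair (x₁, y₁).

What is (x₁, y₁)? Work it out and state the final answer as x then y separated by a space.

√57 = [7; 1,1,4,1,1,14, …], period ℓ=6 (even) → k=5
a_0=7:  p_0=7·1+0=7,  q_0=7·0+1=1
…
a_2=1:  p_2=1·8+7=15,  q_2=1·1+1=2
…
a_4=1:  p_4=1·68+15=83,  q_4=1·9+2=11
a_5=1:  p_5=1·83+68=151,  q_5=1·11+9=20
(x₁, y₁) = (151, 20);  151² − 57·20² = 1 ✓

151 20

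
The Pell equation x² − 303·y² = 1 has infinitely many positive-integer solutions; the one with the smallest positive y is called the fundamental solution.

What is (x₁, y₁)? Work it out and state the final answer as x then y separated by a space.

2524 145

d=303: √d = [17; 2,2,5,2,2,34] (ℓ=6, even), read p_5/q_5
step 0: (17, 1)  from 17·(1,0) + (0,1)
…
step 2: (87, 5)  from 2·(35,2) + (17,1)
step 3: (470, 27)  from 5·(87,5) + (35,2)
step 4: (1027, 59)  from 2·(470,27) + (87,5)
step 5: (2524, 145)  from 2·(1027,59) + (470,27)
(x₁, y₁) = (2524, 145);  2524² − 303·145² = 1 ✓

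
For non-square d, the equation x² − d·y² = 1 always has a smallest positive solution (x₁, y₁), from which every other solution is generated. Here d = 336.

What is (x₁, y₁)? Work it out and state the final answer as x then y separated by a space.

√336 = [18; 3,36, …], period ℓ=2 (even) → k=1
i=0: a=18 ⇒ p=18, q=1
i=1: a=3 ⇒ p=55, q=3
→ (55, 3).  Check: 55²=3025, 336·3²=3024, difference 1.

55 3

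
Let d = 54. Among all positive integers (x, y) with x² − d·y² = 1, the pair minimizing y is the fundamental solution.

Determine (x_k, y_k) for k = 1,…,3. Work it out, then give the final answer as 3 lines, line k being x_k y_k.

√54 = [7; 2,1,6,1,2,14, …], period ℓ=6 (even) → k=5
a_0=7:  p_0=7·1+0=7,  q_0=7·0+1=1
a_1=2:  p_1=2·7+1=15,  q_1=2·1+0=2
a_2=1:  p_2=1·15+7=22,  q_2=1·2+1=3
a_3=6:  p_3=6·22+15=147,  q_3=6·3+2=20
a_4=1:  p_4=1·147+22=169,  q_4=1·20+3=23
a_5=2:  p_5=2·169+147=485,  q_5=2·23+20=66
→ (485, 66).  Check: 485²=235225, 54·66²=235224, difference 1.
k=2:  x_2 = 485·485+54·66·66 = 470449,  y_2 = 485·66+66·485 = 64020
k=3:  x_3 = 485·470449+54·66·64020 = 456335045,  y_3 = 485·64020+66·470449 = 62099334

485 66
470449 64020
456335045 62099334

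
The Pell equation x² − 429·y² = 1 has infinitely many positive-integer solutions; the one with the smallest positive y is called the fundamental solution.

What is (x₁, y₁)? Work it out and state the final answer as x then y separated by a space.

1524095 73584

[20; 1,2,2,9,1,12,1,9,2,2,1,40] for √429; ℓ=12 ⇒ convergent index 11
i=0: a=20 ⇒ p=20, q=1
i=1: a=1 ⇒ p=21, q=1
i=2: a=2 ⇒ p=62, q=3
…
i=4: a=9 ⇒ p=1367, q=66
i=5: a=1 ⇒ p=1512, q=73
i=6: a=12 ⇒ p=19511, q=942
i=7: a=1 ⇒ p=21023, q=1015
i=8: a=9 ⇒ p=208718, q=10077
i=9: a=2 ⇒ p=438459, q=21169
i=10: a=2 ⇒ p=1085636, q=52415
i=11: a=1 ⇒ p=1524095, q=73584
fundamental: x₁=1524095, y₁=73584  (since 2322865569025 − 429·5414605056 = 1)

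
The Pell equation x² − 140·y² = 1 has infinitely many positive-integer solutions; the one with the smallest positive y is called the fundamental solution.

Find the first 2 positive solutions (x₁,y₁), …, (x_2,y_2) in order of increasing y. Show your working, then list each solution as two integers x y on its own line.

√140 → a₀=11, period (1,4,1,22); ℓ=4 even so k=3
k=0  a_k=11  p_k/q_k = 11/1
k=1  a_k=1  p_k/q_k = 12/1
k=2  a_k=4  p_k/q_k = 59/5
k=3  a_k=1  p_k/q_k = 71/6
(x₁, y₁) = (71, 6);  71² − 140·6² = 1 ✓
k=2:  x_2 = 71·71+140·6·6 = 10081,  y_2 = 71·6+6·71 = 852

71 6
10081 852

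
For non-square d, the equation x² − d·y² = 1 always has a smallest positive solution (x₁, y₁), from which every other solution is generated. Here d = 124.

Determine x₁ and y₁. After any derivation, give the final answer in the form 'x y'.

4620799 414960

√124 = [11; 7,2,1,1,1,…,2,7,22, …], period ℓ=16 (even) → k=15
k=0  a_k=11  p_k/q_k = 11/1
…
k=2  a_k=2  p_k/q_k = 167/15
…
k=13  a_k=1  p_k/q_k = 237042/21287
k=14  a_k=2  p_k/q_k = 626251/56239
k=15  a_k=7  p_k/q_k = 4620799/414960
→ (4620799, 414960).  Check: 4620799²=21351783398401, 124·414960²=21351783398400, difference 1.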